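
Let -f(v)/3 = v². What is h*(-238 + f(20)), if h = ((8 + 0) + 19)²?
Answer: -1048302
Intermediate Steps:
h = 729 (h = (8 + 19)² = 27² = 729)
f(v) = -3*v²
h*(-238 + f(20)) = 729*(-238 - 3*20²) = 729*(-238 - 3*400) = 729*(-238 - 1200) = 729*(-1438) = -1048302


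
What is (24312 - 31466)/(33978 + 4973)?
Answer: -7154/38951 ≈ -0.18367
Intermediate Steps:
(24312 - 31466)/(33978 + 4973) = -7154/38951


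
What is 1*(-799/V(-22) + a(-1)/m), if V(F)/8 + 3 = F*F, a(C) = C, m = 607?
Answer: -488841/2335736 ≈ -0.20929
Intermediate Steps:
V(F) = -24 + 8*F² (V(F) = -24 + 8*(F*F) = -24 + 8*F²)
1*(-799/V(-22) + a(-1)/m) = 1*(-799/(-24 + 8*(-22)²) - 1/607) = 1*(-799/(-24 + 8*484) - 1*1/607) = 1*(-799/(-24 + 3872) - 1/607) = 1*(-799/3848 - 1/607) = 1*(-488841/2335736) = -488841/2335736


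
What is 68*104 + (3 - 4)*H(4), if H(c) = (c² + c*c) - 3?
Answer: 7043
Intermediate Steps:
H(c) = -3 + 2*c² (H(c) = (c² + c²) - 3 = 2*c² - 3 = -3 + 2*c²)
68*104 + (3 - 4)*H(4) = 68*104 + (3 - 4)*(-3 + 2*4²) = 7072 - (-3 + 2*16) = 7072 - (-3 + 32) = 7072 - 1*29 = 7072 - 29 = 7043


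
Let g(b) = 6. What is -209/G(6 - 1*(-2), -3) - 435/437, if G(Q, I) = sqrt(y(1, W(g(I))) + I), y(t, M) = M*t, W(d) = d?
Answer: -435/437 - 209*sqrt(3)/3 ≈ -121.66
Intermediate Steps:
G(Q, I) = sqrt(6 + I) (G(Q, I) = sqrt(6*1 + I) = sqrt(6 + I))
-209/G(6 - 1*(-2), -3) - 435/437 = -209/sqrt(6 - 3) - 435/437 = -209*sqrt(3)/3 - 435*1/437 = -209*sqrt(3)/3 - 435/437 = -435/437 - 209*sqrt(3)/3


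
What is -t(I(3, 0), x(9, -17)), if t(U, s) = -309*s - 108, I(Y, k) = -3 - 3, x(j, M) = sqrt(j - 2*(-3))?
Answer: 108 + 309*sqrt(15) ≈ 1304.8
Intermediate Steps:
x(j, M) = sqrt(6 + j) (x(j, M) = sqrt(j + 6) = sqrt(6 + j))
I(Y, k) = -6
t(U, s) = -108 - 309*s
-t(I(3, 0), x(9, -17)) = -(-108 - 309*sqrt(6 + 9)) = -(-108 - 309*sqrt(15)) = 108 + 309*sqrt(15)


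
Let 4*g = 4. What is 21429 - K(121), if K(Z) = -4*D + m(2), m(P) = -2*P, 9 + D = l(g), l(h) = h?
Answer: 21401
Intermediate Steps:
g = 1 (g = (¼)*4 = 1)
D = -8 (D = -9 + 1 = -8)
K(Z) = 28 (K(Z) = -4*(-8) - 2*2 = 32 - 4 = 28)
21429 - K(121) = 21429 - 1*28 = 21429 - 28 = 21401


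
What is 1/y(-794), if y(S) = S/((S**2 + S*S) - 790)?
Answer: -630041/397 ≈ -1587.0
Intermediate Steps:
y(S) = S/(-790 + 2*S**2) (y(S) = S/((S**2 + S**2) - 790) = S/(2*S**2 - 790) = S/(-790 + 2*S**2))
1/y(-794) = 1/((1/2)*(-794)/(-395 + (-794)**2)) = 1/((1/2)*(-794)/(-395 + 630436)) = 1/((1/2)*(-794)/630041) = 1/((1/2)*(-794)*(1/630041)) = 1/(-397/630041) = -630041/397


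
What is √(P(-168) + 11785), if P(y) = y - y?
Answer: √11785 ≈ 108.56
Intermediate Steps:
P(y) = 0
√(P(-168) + 11785) = √(0 + 11785) = √11785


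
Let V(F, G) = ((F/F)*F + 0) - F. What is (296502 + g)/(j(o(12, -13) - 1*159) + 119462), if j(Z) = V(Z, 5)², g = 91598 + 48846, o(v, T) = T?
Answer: 218473/59731 ≈ 3.6576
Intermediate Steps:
V(F, G) = 0 (V(F, G) = (1*F + 0) - F = (F + 0) - F = F - F = 0)
g = 140444
j(Z) = 0 (j(Z) = 0² = 0)
(296502 + g)/(j(o(12, -13) - 1*159) + 119462) = (296502 + 140444)/(0 + 119462) = 436946/119462 = 436946*(1/119462) = 218473/59731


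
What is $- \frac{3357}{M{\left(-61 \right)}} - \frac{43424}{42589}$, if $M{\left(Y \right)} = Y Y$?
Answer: $- \frac{304551977}{158473669} \approx -1.9218$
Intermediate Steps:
$M{\left(Y \right)} = Y^{2}$
$- \frac{3357}{M{\left(-61 \right)}} - \frac{43424}{42589} = - \frac{3357}{\left(-61\right)^{2}} - \frac{43424}{42589} = - \frac{3357}{3721} - \frac{43424}{42589} = - \frac{304551977}{158473669}$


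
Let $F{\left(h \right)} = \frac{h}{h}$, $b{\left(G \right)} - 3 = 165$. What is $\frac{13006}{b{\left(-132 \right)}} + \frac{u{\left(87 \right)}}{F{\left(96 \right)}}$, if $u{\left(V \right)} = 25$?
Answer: $\frac{1229}{12} \approx 102.42$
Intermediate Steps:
$b{\left(G \right)} = 168$ ($b{\left(G \right)} = 3 + 165 = 168$)
$F{\left(h \right)} = 1$
$\frac{13006}{b{\left(-132 \right)}} + \frac{u{\left(87 \right)}}{F{\left(96 \right)}} = \frac{13006}{168} + \frac{25}{1} = 13006 \cdot \frac{1}{168} + 25 \cdot 1 = \frac{929}{12} + 25 = \frac{1229}{12}$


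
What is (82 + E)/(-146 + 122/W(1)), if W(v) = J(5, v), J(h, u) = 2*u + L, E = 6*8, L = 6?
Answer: -520/523 ≈ -0.99426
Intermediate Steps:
E = 48
J(h, u) = 6 + 2*u (J(h, u) = 2*u + 6 = 6 + 2*u)
W(v) = 6 + 2*v
(82 + E)/(-146 + 122/W(1)) = (82 + 48)/(-146 + 122/(6 + 2*1)) = 130/(-146 + 122/(6 + 2)) = 130/(-146 + 122/8) = 130/(-146 + 122*(⅛)) = 130/(-146 + 61/4) = 130/(-523/4) = 130*(-4/523) = -520/523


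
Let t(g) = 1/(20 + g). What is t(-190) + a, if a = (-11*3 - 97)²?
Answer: 2872999/170 ≈ 16900.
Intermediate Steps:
a = 16900 (a = (-33 - 97)² = (-130)² = 16900)
t(-190) + a = 1/(20 - 190) + 16900 = 1/(-170) + 16900 = -1/170 + 16900 = 2872999/170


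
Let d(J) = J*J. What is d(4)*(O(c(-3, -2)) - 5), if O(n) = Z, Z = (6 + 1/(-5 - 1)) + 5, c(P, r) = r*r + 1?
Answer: 280/3 ≈ 93.333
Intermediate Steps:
c(P, r) = 1 + r**2 (c(P, r) = r**2 + 1 = 1 + r**2)
Z = 65/6 (Z = (6 + 1/(-6)) + 5 = (6 - 1/6) + 5 = 35/6 + 5 = 65/6 ≈ 10.833)
d(J) = J**2
O(n) = 65/6
d(4)*(O(c(-3, -2)) - 5) = 4**2*(65/6 - 5) = 16*(35/6) = 280/3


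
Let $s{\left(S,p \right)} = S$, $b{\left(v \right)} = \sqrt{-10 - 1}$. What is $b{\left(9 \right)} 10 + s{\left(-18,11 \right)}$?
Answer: $-18 + 10 i \sqrt{11} \approx -18.0 + 33.166 i$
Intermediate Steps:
$b{\left(v \right)} = i \sqrt{11}$ ($b{\left(v \right)} = \sqrt{-11} = i \sqrt{11}$)
$b{\left(9 \right)} 10 + s{\left(-18,11 \right)} = i \sqrt{11} \cdot 10 - 18 = 10 i \sqrt{11} - 18 = -18 + 10 i \sqrt{11}$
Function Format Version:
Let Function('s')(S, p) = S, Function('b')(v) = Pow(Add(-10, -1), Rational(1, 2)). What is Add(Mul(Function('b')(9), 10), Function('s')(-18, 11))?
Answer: Add(-18, Mul(10, I, Pow(11, Rational(1, 2)))) ≈ Add(-18.000, Mul(33.166, I))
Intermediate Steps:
Function('b')(v) = Mul(I, Pow(11, Rational(1, 2))) (Function('b')(v) = Pow(-11, Rational(1, 2)) = Mul(I, Pow(11, Rational(1, 2))))
Add(Mul(Function('b')(9), 10), Function('s')(-18, 11)) = Add(Mul(Mul(I, Pow(11, Rational(1, 2))), 10), -18) = Add(Mul(10, I, Pow(11, Rational(1, 2))), -18) = Add(-18, Mul(10, I, Pow(11, Rational(1, 2))))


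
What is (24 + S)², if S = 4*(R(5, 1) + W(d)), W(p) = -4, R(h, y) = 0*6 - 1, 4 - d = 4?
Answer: 16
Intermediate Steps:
d = 0 (d = 4 - 1*4 = 4 - 4 = 0)
R(h, y) = -1 (R(h, y) = 0 - 1 = -1)
S = -20 (S = 4*(-1 - 4) = 4*(-5) = -20)
(24 + S)² = (24 - 20)² = 4² = 16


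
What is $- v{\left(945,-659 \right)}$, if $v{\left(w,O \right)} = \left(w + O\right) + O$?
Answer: $373$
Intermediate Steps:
$v{\left(w,O \right)} = w + 2 O$ ($v{\left(w,O \right)} = \left(O + w\right) + O = w + 2 O$)
$- v{\left(945,-659 \right)} = - (945 + 2 \left(-659\right)) = - (945 - 1318) = \left(-1\right) \left(-373\right) = 373$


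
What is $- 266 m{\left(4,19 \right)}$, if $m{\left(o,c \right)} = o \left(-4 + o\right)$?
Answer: $0$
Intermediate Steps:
$- 266 m{\left(4,19 \right)} = - 266 \cdot 4 \left(-4 + 4\right) = - 266 \cdot 4 \cdot 0 = \left(-266\right) 0 = 0$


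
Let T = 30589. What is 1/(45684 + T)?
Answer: 1/76273 ≈ 1.3111e-5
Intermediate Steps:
1/(45684 + T) = 1/(45684 + 30589) = 1/76273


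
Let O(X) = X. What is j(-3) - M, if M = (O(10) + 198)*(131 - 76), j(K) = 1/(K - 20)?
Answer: -263121/23 ≈ -11440.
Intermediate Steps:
j(K) = 1/(-20 + K)
M = 11440 (M = (10 + 198)*(131 - 76) = 208*55 = 11440)
j(-3) - M = 1/(-20 - 3) - 1*11440 = 1/(-23) - 11440 = -1/23 - 11440 = -263121/23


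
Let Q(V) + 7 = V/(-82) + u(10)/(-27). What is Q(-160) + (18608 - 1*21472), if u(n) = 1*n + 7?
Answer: -3176734/1107 ≈ -2869.7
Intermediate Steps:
u(n) = 7 + n (u(n) = n + 7 = 7 + n)
Q(V) = -206/27 - V/82 (Q(V) = -7 + (V/(-82) + (7 + 10)/(-27)) = -7 + (V*(-1/82) + 17*(-1/27)) = -7 + (-V/82 - 17/27) = -7 + (-17/27 - V/82) = -206/27 - V/82)
Q(-160) + (18608 - 1*21472) = (-206/27 - 1/82*(-160)) + (18608 - 1*21472) = (-206/27 + 80/41) + (18608 - 21472) = -6286/1107 - 2864 = -3176734/1107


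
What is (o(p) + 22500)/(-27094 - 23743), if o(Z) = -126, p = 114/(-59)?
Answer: -22374/50837 ≈ -0.44011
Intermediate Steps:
p = -114/59 (p = 114*(-1/59) = -114/59 ≈ -1.9322)
(o(p) + 22500)/(-27094 - 23743) = (-126 + 22500)/(-27094 - 23743) = 22374/(-50837) = 22374*(-1/50837) = -22374/50837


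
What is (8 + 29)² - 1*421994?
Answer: -420625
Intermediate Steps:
(8 + 29)² - 1*421994 = 37² - 421994 = 1369 - 421994 = -420625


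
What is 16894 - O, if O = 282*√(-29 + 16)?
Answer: 16894 - 282*I*√13 ≈ 16894.0 - 1016.8*I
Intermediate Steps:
O = 282*I*√13 (O = 282*√(-13) = 282*(I*√13) = 282*I*√13 ≈ 1016.8*I)
16894 - O = 16894 - 282*I*√13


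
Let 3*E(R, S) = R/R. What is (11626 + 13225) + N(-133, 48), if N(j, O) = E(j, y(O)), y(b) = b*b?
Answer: 74554/3 ≈ 24851.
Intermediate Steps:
y(b) = b**2
E(R, S) = 1/3 (E(R, S) = (R/R)/3 = (1/3)*1 = 1/3)
N(j, O) = 1/3
(11626 + 13225) + N(-133, 48) = (11626 + 13225) + 1/3 = 24851 + 1/3 = 74554/3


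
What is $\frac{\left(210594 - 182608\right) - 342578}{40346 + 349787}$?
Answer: $- \frac{314592}{390133} \approx -0.80637$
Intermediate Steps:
$\frac{\left(210594 - 182608\right) - 342578}{40346 + 349787} = \frac{27986 - 342578}{390133} = \left(-314592\right) \frac{1}{390133} = - \frac{314592}{390133}$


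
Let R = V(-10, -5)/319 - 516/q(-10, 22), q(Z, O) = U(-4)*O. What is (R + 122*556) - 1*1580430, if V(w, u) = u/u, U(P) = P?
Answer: -965033781/638 ≈ -1.5126e+6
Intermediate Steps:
V(w, u) = 1
q(Z, O) = -4*O
R = 3743/638 (R = 1/319 - 516/((-4*22)) = 1*(1/319) - 516/(-88) = 1/319 - 516*(-1/88) = 1/319 + 129/22 = 3743/638 ≈ 5.8668)
(R + 122*556) - 1*1580430 = (3743/638 + 122*556) - 1*1580430 = (3743/638 + 67832) - 1580430 = 43280559/638 - 1580430 = -965033781/638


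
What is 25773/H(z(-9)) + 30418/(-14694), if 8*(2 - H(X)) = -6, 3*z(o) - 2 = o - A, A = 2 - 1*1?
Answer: 68840875/7347 ≈ 9369.9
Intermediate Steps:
A = 1 (A = 2 - 1 = 1)
z(o) = ⅓ + o/3 (z(o) = ⅔ + (o - 1*1)/3 = ⅔ + (o - 1)/3 = ⅔ + (-1 + o)/3 = ⅔ + (-⅓ + o/3) = ⅓ + o/3)
H(X) = 11/4 (H(X) = 2 - ⅛*(-6) = 2 + ¾ = 11/4)
25773/H(z(-9)) + 30418/(-14694) = 25773/(11/4) + 30418/(-14694) = 25773*(4/11) + 30418*(-1/14694) = 9372 - 15209/7347 = 68840875/7347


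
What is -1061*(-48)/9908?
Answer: 12732/2477 ≈ 5.1401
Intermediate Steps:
-1061*(-48)/9908 = 50928*(1/9908) = 12732/2477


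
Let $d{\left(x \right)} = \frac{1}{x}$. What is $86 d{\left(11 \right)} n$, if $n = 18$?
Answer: $\frac{1548}{11} \approx 140.73$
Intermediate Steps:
$86 d{\left(11 \right)} n = \frac{86}{11} \cdot 18 = \frac{1548}{11}$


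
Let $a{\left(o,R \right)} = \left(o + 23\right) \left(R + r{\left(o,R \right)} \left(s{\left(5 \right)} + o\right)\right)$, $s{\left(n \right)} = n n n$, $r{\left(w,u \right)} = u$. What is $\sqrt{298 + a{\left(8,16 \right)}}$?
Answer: $3 \sqrt{7418} \approx 258.38$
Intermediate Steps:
$s{\left(n \right)} = n^{3}$ ($s{\left(n \right)} = n^{2} n = n^{3}$)
$a{\left(o,R \right)} = \left(23 + o\right) \left(R + R \left(125 + o\right)\right)$ ($a{\left(o,R \right)} = \left(o + 23\right) \left(R + R \left(5^{3} + o\right)\right) = \left(23 + o\right) \left(R + R \left(125 + o\right)\right)$)
$\sqrt{298 + a{\left(8,16 \right)}} = \sqrt{298 + 16 \left(2898 + 8^{2} + 149 \cdot 8\right)} = \sqrt{298 + 16 \left(2898 + 64 + 1192\right)} = \sqrt{298 + 16 \cdot 4154} = \sqrt{298 + 66464} = \sqrt{66762} = 3 \sqrt{7418}$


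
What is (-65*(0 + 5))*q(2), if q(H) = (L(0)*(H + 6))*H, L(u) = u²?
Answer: 0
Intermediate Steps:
q(H) = 0 (q(H) = (0²*(H + 6))*H = (0*(6 + H))*H = 0*H = 0)
(-65*(0 + 5))*q(2) = -65*(0 + 5)*0 = -65*5*0 = -13*25*0 = -325*0 = 0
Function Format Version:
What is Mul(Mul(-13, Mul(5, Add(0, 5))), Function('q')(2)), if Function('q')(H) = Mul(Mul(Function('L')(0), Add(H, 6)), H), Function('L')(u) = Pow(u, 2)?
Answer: 0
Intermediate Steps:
Function('q')(H) = 0 (Function('q')(H) = Mul(Mul(Pow(0, 2), Add(H, 6)), H) = Mul(Mul(0, Add(6, H)), H) = Mul(0, H) = 0)
Mul(Mul(-13, Mul(5, Add(0, 5))), Function('q')(2)) = Mul(Mul(-13, Mul(5, Add(0, 5))), 0) = Mul(Mul(-13, Mul(5, 5)), 0) = Mul(Mul(-13, 25), 0) = Mul(-325, 0) = 0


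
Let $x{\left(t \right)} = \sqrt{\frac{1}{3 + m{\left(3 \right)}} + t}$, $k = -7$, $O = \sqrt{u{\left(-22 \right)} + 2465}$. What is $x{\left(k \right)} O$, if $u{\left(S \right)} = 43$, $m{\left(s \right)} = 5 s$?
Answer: $\frac{5 i \sqrt{6270}}{3} \approx 131.97 i$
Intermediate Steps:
$O = 2 \sqrt{627}$ ($O = \sqrt{43 + 2465} = \sqrt{2508} = 2 \sqrt{627} \approx 50.08$)
$x{\left(t \right)} = \sqrt{\frac{1}{18} + t}$ ($x{\left(t \right)} = \sqrt{\frac{1}{3 + 5 \cdot 3} + t} = \sqrt{\frac{1}{3 + 15} + t} = \sqrt{\frac{1}{18} + t}$)
$x{\left(k \right)} O = \frac{\sqrt{2 + 36 \left(-7\right)}}{6} \cdot 2 \sqrt{627} = \frac{\sqrt{2 - 252}}{6} \cdot 2 \sqrt{627} = \frac{\sqrt{-250}}{6} \cdot 2 \sqrt{627} = \frac{5 i \sqrt{10}}{6} \cdot 2 \sqrt{627} = \frac{5 i \sqrt{6270}}{3}$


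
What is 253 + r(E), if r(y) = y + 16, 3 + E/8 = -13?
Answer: 141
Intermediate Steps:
E = -128 (E = -24 + 8*(-13) = -24 - 104 = -128)
r(y) = 16 + y
253 + r(E) = 253 + (16 - 128) = 253 - 112 = 141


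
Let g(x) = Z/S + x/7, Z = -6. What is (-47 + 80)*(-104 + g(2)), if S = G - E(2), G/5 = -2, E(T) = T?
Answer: -47685/14 ≈ -3406.1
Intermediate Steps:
G = -10 (G = 5*(-2) = -10)
S = -12 (S = -10 - 1*2 = -10 - 2 = -12)
g(x) = ½ + x/7 (g(x) = -6/(-12) + x/7 = -6*(-1/12) + x*(⅐) = ½ + x/7)
(-47 + 80)*(-104 + g(2)) = (-47 + 80)*(-104 + (½ + (⅐)*2)) = 33*(-104 + (½ + 2/7)) = 33*(-104 + 11/14) = 33*(-1445/14) = -47685/14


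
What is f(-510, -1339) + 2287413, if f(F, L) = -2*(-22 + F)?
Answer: 2288477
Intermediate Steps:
f(F, L) = 44 - 2*F
f(-510, -1339) + 2287413 = (44 - 2*(-510)) + 2287413 = (44 + 1020) + 2287413 = 1064 + 2287413 = 2288477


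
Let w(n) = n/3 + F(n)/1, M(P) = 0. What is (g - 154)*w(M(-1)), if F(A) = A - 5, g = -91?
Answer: 1225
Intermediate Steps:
F(A) = -5 + A
w(n) = -5 + 4*n/3 (w(n) = n/3 + (-5 + n)/1 = n*(1/3) + (-5 + n)*1 = n/3 + (-5 + n) = -5 + 4*n/3)
(g - 154)*w(M(-1)) = (-91 - 154)*(-5 + (4/3)*0) = -245*(-5 + 0) = -245*(-5) = 1225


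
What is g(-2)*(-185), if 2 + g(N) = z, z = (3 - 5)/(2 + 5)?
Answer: 2960/7 ≈ 422.86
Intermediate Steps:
z = -2/7 ≈ -0.28571
g(N) = -16/7 (g(N) = -2 - 2/7 = -16/7)
g(-2)*(-185) = -16/7*(-185) = 2960/7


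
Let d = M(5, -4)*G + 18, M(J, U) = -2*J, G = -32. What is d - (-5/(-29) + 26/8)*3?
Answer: 38017/116 ≈ 327.73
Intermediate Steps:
d = 338 (d = -2*5*(-32) + 18 = -10*(-32) + 18 = 320 + 18 = 338)
d - (-5/(-29) + 26/8)*3 = 338 - (-5/(-29) + 26/8)*3 = 338 - (-5*(-1/29) + 26*(⅛))*3 = 338 - (5/29 + 13/4)*3 = 338 - 397*3/116 = 338 - 1*1191/116 = 338 - 1191/116 = 38017/116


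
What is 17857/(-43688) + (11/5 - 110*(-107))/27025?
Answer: 158592243/5903341000 ≈ 0.026865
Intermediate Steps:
17857/(-43688) + (11/5 - 110*(-107))/27025 = 17857*(-1/43688) + (11*(⅕) + 11770)*(1/27025) = -17857/43688 + (11/5 + 11770)*(1/27025) = -17857/43688 + (58861/5)*(1/27025) = -17857/43688 + 58861/135125 = 158592243/5903341000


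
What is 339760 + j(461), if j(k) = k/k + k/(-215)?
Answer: 73048154/215 ≈ 3.3976e+5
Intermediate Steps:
j(k) = 1 - k/215 (j(k) = 1 + k*(-1/215) = 1 - k/215)
339760 + j(461) = 339760 + (1 - 1/215*461) = 339760 + (1 - 461/215) = 339760 - 246/215 = 73048154/215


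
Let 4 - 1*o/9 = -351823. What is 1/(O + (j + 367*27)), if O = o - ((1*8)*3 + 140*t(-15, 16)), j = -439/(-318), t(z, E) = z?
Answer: 318/1010740543 ≈ 3.1462e-7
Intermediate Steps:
j = 439/318 (j = -439*(-1/318) = 439/318 ≈ 1.3805)
o = 3166443 (o = 36 - 9*(-351823) = 36 + 3166407 = 3166443)
O = 3168519 (O = 3166443 - ((1*8)*3 + 140*(-15)) = 3166443 - (8*3 - 2100) = 3166443 - (24 - 2100) = 3166443 - 1*(-2076) = 3166443 + 2076 = 3168519)
1/(O + (j + 367*27)) = 1/(3168519 + (439/318 + 367*27)) = 1/(3168519 + (439/318 + 9909)) = 1/(3168519 + 3151501/318) = 1/(1010740543/318) = 318/1010740543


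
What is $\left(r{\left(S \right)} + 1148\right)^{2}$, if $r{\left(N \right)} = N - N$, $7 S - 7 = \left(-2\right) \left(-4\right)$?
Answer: $1317904$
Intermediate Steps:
$S = \frac{15}{7}$ ($S = 1 + \frac{\left(-2\right) \left(-4\right)}{7} = 1 + \frac{1}{7} \cdot 8 = 1 + \frac{8}{7} = \frac{15}{7} \approx 2.1429$)
$r{\left(N \right)} = 0$
$\left(r{\left(S \right)} + 1148\right)^{2} = \left(0 + 1148\right)^{2} = 1148^{2} = 1317904$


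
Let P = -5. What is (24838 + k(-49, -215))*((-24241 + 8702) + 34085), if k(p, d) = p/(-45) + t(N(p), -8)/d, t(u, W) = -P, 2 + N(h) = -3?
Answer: 297129125744/645 ≈ 4.6067e+8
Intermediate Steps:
N(h) = -5 (N(h) = -2 - 3 = -5)
t(u, W) = 5 (t(u, W) = -1*(-5) = 5)
k(p, d) = 5/d - p/45 (k(p, d) = p/(-45) + 5/d = p*(-1/45) + 5/d = -p/45 + 5/d = 5/d - p/45)
(24838 + k(-49, -215))*((-24241 + 8702) + 34085) = (24838 + (5/(-215) - 1/45*(-49)))*((-24241 + 8702) + 34085) = (24838 + (5*(-1/215) + 49/45))*(-15539 + 34085) = (24838 + (-1/43 + 49/45))*18546 = (24838 + 2062/1935)*18546 = (48063592/1935)*18546 = 297129125744/645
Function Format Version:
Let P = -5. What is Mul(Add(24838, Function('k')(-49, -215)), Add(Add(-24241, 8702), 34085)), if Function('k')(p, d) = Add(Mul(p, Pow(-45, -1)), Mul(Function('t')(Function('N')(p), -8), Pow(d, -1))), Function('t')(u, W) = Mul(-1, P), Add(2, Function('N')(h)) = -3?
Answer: Rational(297129125744, 645) ≈ 4.6067e+8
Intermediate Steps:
Function('N')(h) = -5 (Function('N')(h) = Add(-2, -3) = -5)
Function('t')(u, W) = 5 (Function('t')(u, W) = Mul(-1, -5) = 5)
Function('k')(p, d) = Add(Mul(5, Pow(d, -1)), Mul(Rational(-1, 45), p)) (Function('k')(p, d) = Add(Mul(p, Pow(-45, -1)), Mul(5, Pow(d, -1))) = Add(Mul(p, Rational(-1, 45)), Mul(5, Pow(d, -1))) = Add(Mul(Rational(-1, 45), p), Mul(5, Pow(d, -1))) = Add(Mul(5, Pow(d, -1)), Mul(Rational(-1, 45), p)))
Mul(Add(24838, Function('k')(-49, -215)), Add(Add(-24241, 8702), 34085)) = Mul(Add(24838, Add(Mul(5, Pow(-215, -1)), Mul(Rational(-1, 45), -49))), Add(Add(-24241, 8702), 34085)) = Mul(Add(24838, Add(Mul(5, Rational(-1, 215)), Rational(49, 45))), Add(-15539, 34085)) = Mul(Add(24838, Add(Rational(-1, 43), Rational(49, 45))), 18546) = Mul(Add(24838, Rational(2062, 1935)), 18546) = Mul(Rational(48063592, 1935), 18546) = Rational(297129125744, 645)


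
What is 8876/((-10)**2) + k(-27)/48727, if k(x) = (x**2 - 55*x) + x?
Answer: 108179888/1218175 ≈ 88.805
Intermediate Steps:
k(x) = x**2 - 54*x
8876/((-10)**2) + k(-27)/48727 = 8876/((-10)**2) - 27*(-54 - 27)/48727 = 8876/100 - 27*(-81)*(1/48727) = 8876*(1/100) + 2187*(1/48727) = 2219/25 + 2187/48727 = 108179888/1218175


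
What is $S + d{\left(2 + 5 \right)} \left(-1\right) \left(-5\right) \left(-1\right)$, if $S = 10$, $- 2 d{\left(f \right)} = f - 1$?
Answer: $25$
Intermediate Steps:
$d{\left(f \right)} = \frac{1}{2} - \frac{f}{2}$ ($d{\left(f \right)} = - \frac{f - 1}{2} = - \frac{-1 + f}{2} = \frac{1}{2} - \frac{f}{2}$)
$S + d{\left(2 + 5 \right)} \left(-1\right) \left(-5\right) \left(-1\right) = 10 + \left(\frac{1}{2} - \frac{2 + 5}{2}\right) \left(-1\right) \left(-5\right) \left(-1\right) = 10 + \left(\frac{1}{2} - \frac{7}{2}\right) 5 \left(-1\right) = 10 + \left(\frac{1}{2} - \frac{7}{2}\right) \left(-5\right) = 10 - -15 = 10 + 15 = 25$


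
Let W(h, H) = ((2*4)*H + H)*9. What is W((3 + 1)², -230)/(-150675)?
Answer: 1242/10045 ≈ 0.12364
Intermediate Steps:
W(h, H) = 81*H (W(h, H) = (8*H + H)*9 = (9*H)*9 = 81*H)
W((3 + 1)², -230)/(-150675) = (81*(-230))/(-150675) = -18630*(-1/150675) = 1242/10045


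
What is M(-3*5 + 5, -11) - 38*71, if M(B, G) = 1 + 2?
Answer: -2695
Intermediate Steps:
M(B, G) = 3
M(-3*5 + 5, -11) - 38*71 = 3 - 38*71 = 3 - 2698 = -2695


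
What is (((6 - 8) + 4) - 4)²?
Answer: 4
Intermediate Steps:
(((6 - 8) + 4) - 4)² = ((-2 + 4) - 4)² = (2 - 4)² = (-2)² = 4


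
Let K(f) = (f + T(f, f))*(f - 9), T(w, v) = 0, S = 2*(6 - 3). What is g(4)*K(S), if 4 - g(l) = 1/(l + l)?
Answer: -279/4 ≈ -69.750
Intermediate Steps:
S = 6 (S = 2*3 = 6)
K(f) = f*(-9 + f) (K(f) = (f + 0)*(f - 9) = f*(-9 + f))
g(l) = 4 - 1/(2*l) (g(l) = 4 - 1/(l + l) = 4 - 1/(2*l))
g(4)*K(S) = (4 - 1/2/4)*(6*(-9 + 6)) = (4 - 1/2*1/4)*(6*(-3)) = (4 - 1/8)*(-18) = (31/8)*(-18) = -279/4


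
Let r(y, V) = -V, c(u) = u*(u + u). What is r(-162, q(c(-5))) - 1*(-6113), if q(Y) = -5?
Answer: 6118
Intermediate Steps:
c(u) = 2*u² (c(u) = u*(2*u) = 2*u²)
r(-162, q(c(-5))) - 1*(-6113) = -1*(-5) - 1*(-6113) = 5 + 6113 = 6118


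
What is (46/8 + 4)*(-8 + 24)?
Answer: 156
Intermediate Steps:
(46/8 + 4)*(-8 + 24) = (46*(⅛) + 4)*16 = (23/4 + 4)*16 = (39/4)*16 = 156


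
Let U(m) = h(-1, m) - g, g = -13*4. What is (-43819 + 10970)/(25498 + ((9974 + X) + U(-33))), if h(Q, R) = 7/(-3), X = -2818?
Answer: -98547/98111 ≈ -1.0044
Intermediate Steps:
h(Q, R) = -7/3 (h(Q, R) = 7*(-1/3) = -7/3)
g = -52
U(m) = 149/3 (U(m) = -7/3 - 1*(-52) = -7/3 + 52 = 149/3)
(-43819 + 10970)/(25498 + ((9974 + X) + U(-33))) = (-43819 + 10970)/(25498 + ((9974 - 2818) + 149/3)) = -32849/(25498 + (7156 + 149/3)) = -32849/(25498 + 21617/3) = -32849/98111/3 = -32849*3/98111 = -98547/98111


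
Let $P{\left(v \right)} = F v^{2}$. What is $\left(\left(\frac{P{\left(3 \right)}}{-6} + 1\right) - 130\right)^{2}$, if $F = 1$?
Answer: $\frac{68121}{4} \approx 17030.0$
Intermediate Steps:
$P{\left(v \right)} = v^{2}$ ($P{\left(v \right)} = 1 v^{2} = v^{2}$)
$\left(\left(\frac{P{\left(3 \right)}}{-6} + 1\right) - 130\right)^{2} = \left(\left(\frac{3^{2}}{-6} + 1\right) - 130\right)^{2} = \left(\left(\left(- \frac{1}{6}\right) 9 + 1\right) - 130\right)^{2} = \left(\left(- \frac{3}{2} + 1\right) - 130\right)^{2} = \left(- \frac{1}{2} - 130\right)^{2} = \left(- \frac{261}{2}\right)^{2} = \frac{68121}{4}$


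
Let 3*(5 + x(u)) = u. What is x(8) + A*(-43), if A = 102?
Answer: -13165/3 ≈ -4388.3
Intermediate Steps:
x(u) = -5 + u/3
x(8) + A*(-43) = (-5 + (⅓)*8) + 102*(-43) = (-5 + 8/3) - 4386 = -7/3 - 4386 = -13165/3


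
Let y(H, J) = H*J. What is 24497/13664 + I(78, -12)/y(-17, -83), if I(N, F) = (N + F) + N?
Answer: 36532883/19279904 ≈ 1.8949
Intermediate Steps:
I(N, F) = F + 2*N (I(N, F) = (F + N) + N = F + 2*N)
24497/13664 + I(78, -12)/y(-17, -83) = 24497/13664 + (-12 + 2*78)/((-17*(-83))) = 24497*(1/13664) + (-12 + 156)/1411 = 24497/13664 + 144*(1/1411) = 24497/13664 + 144/1411 = 36532883/19279904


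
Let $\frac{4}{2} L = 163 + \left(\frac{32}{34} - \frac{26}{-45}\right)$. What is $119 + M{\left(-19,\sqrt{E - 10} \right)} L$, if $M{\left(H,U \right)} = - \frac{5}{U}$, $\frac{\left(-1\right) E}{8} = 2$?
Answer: $119 + \frac{125857 i \sqrt{26}}{7956} \approx 119.0 + 80.662 i$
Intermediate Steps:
$E = -16$ ($E = \left(-8\right) 2 = -16$)
$L = \frac{125857}{1530}$ ($L = \frac{163 + \left(\frac{32}{34} - \frac{26}{-45}\right)}{2} = \frac{163 + \left(32 \cdot \frac{1}{34} - - \frac{26}{45}\right)}{2} = \frac{163 + \left(\frac{16}{17} + \frac{26}{45}\right)}{2} = \frac{163 + \frac{1162}{765}}{2} = \frac{1}{2} \cdot \frac{125857}{765} = \frac{125857}{1530} \approx 82.26$)
$119 + M{\left(-19,\sqrt{E - 10} \right)} L = 119 + - \frac{5}{\sqrt{-16 - 10}} \cdot \frac{125857}{1530} = 119 + - \frac{5}{\sqrt{-26}} \cdot \frac{125857}{1530} = 119 + - \frac{5}{i \sqrt{26}} \cdot \frac{125857}{1530} = 119 + - 5 \left(- \frac{i \sqrt{26}}{26}\right) \frac{125857}{1530} = 119 + \frac{5 i \sqrt{26}}{26} \cdot \frac{125857}{1530} = 119 + \frac{125857 i \sqrt{26}}{7956}$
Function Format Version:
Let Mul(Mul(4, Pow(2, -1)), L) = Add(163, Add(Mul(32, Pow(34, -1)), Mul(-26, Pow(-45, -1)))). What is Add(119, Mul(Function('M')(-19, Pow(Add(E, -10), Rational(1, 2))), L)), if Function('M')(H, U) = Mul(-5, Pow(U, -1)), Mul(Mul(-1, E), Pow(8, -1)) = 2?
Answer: Add(119, Mul(Rational(125857, 7956), I, Pow(26, Rational(1, 2)))) ≈ Add(119.00, Mul(80.662, I))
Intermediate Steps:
E = -16 (E = Mul(-8, 2) = -16)
L = Rational(125857, 1530) (L = Mul(Rational(1, 2), Add(163, Add(Mul(32, Pow(34, -1)), Mul(-26, Pow(-45, -1))))) = Mul(Rational(1, 2), Add(163, Add(Mul(32, Rational(1, 34)), Mul(-26, Rational(-1, 45))))) = Mul(Rational(1, 2), Add(163, Add(Rational(16, 17), Rational(26, 45)))) = Mul(Rational(1, 2), Add(163, Rational(1162, 765))) = Mul(Rational(1, 2), Rational(125857, 765)) = Rational(125857, 1530) ≈ 82.260)
Add(119, Mul(Function('M')(-19, Pow(Add(E, -10), Rational(1, 2))), L)) = Add(119, Mul(Mul(-5, Pow(Pow(Add(-16, -10), Rational(1, 2)), -1)), Rational(125857, 1530))) = Add(119, Mul(Mul(-5, Pow(Pow(-26, Rational(1, 2)), -1)), Rational(125857, 1530))) = Add(119, Mul(Mul(-5, Pow(Mul(I, Pow(26, Rational(1, 2))), -1)), Rational(125857, 1530))) = Add(119, Mul(Mul(-5, Mul(Rational(-1, 26), I, Pow(26, Rational(1, 2)))), Rational(125857, 1530))) = Add(119, Mul(Mul(Rational(5, 26), I, Pow(26, Rational(1, 2))), Rational(125857, 1530))) = Add(119, Mul(Rational(125857, 7956), I, Pow(26, Rational(1, 2))))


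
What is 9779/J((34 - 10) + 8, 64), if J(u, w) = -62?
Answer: -9779/62 ≈ -157.73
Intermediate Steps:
9779/J((34 - 10) + 8, 64) = 9779/(-62) = 9779*(-1/62) = -9779/62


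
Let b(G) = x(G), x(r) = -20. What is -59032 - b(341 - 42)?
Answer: -59012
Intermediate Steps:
b(G) = -20
-59032 - b(341 - 42) = -59032 - 1*(-20) = -59032 + 20 = -59012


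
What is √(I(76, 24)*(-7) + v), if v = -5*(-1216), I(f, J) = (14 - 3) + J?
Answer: √5835 ≈ 76.387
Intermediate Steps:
I(f, J) = 11 + J
v = 6080
√(I(76, 24)*(-7) + v) = √((11 + 24)*(-7) + 6080) = √(35*(-7) + 6080) = √(-245 + 6080) = √5835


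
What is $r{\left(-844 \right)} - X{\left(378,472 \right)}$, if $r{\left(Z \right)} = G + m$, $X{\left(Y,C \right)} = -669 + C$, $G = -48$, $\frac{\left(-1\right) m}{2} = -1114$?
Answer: $2377$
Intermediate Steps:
$m = 2228$ ($m = \left(-2\right) \left(-1114\right) = 2228$)
$r{\left(Z \right)} = 2180$ ($r{\left(Z \right)} = -48 + 2228 = 2180$)
$r{\left(-844 \right)} - X{\left(378,472 \right)} = 2180 - \left(-669 + 472\right) = 2180 - -197 = 2180 + 197 = 2377$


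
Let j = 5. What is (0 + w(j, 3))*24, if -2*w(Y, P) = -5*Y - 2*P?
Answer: 372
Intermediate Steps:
w(Y, P) = P + 5*Y/2 (w(Y, P) = -(-5*Y - 2*P)/2 = P + 5*Y/2)
(0 + w(j, 3))*24 = (0 + (3 + (5/2)*5))*24 = (0 + (3 + 25/2))*24 = (0 + 31/2)*24 = (31/2)*24 = 372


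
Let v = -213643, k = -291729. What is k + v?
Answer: -505372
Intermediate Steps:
k + v = -291729 - 213643 = -505372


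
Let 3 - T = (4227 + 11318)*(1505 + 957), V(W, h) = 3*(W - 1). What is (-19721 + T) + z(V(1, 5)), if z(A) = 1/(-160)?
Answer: -6126641281/160 ≈ -3.8292e+7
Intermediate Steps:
V(W, h) = -3 + 3*W (V(W, h) = 3*(-1 + W) = -3 + 3*W)
z(A) = -1/160
T = -38271787 (T = 3 - (4227 + 11318)*(1505 + 957) = 3 - 15545*2462 = 3 - 1*38271790 = 3 - 38271790 = -38271787)
(-19721 + T) + z(V(1, 5)) = (-19721 - 38271787) - 1/160 = -38291508 - 1/160 = -6126641281/160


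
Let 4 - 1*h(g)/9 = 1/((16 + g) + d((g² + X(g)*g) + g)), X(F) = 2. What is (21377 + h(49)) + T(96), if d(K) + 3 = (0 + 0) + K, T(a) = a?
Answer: 6237609/290 ≈ 21509.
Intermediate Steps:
d(K) = -3 + K (d(K) = -3 + ((0 + 0) + K) = -3 + (0 + K) = -3 + K)
h(g) = 36 - 9/(13 + g² + 4*g) (h(g) = 36 - 9/((16 + g) + (-3 + ((g² + 2*g) + g))) = 36 - 9/((16 + g) + (-3 + (g² + 3*g))) = 36 - 9/((16 + g) + (-3 + g² + 3*g)) = 36 - 9/(13 + g² + 4*g))
(21377 + h(49)) + T(96) = (21377 + 9*(51 + 4*49² + 16*49)/(13 + 49² + 4*49)) + 96 = (21377 + 9*(51 + 4*2401 + 784)/(13 + 2401 + 196)) + 96 = (21377 + 9*(51 + 9604 + 784)/2610) + 96 = (21377 + 9*(1/2610)*10439) + 96 = (21377 + 10439/290) + 96 = 6209769/290 + 96 = 6237609/290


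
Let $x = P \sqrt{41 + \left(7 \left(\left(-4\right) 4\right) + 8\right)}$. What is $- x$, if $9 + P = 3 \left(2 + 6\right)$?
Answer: $- 45 i \sqrt{7} \approx - 119.06 i$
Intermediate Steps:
$P = 15$ ($P = -9 + 3 \left(2 + 6\right) = -9 + 3 \cdot 8 = -9 + 24 = 15$)
$x = 45 i \sqrt{7}$ ($x = 15 \sqrt{41 + \left(7 \left(\left(-4\right) 4\right) + 8\right)} = 15 \sqrt{41 + \left(7 \left(-16\right) + 8\right)} = 15 \sqrt{41 + \left(-112 + 8\right)} = 15 \sqrt{41 - 104} = 15 \sqrt{-63} = 15 \cdot 3 i \sqrt{7} = 45 i \sqrt{7} \approx 119.06 i$)
$- x = - 45 i \sqrt{7}$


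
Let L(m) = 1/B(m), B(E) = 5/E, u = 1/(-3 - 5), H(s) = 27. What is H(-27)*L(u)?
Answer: -27/40 ≈ -0.67500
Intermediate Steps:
u = -⅛ (u = 1/(-8) = -⅛ ≈ -0.12500)
L(m) = m/5 (L(m) = 1/(5/m) = m/5)
H(-27)*L(u) = 27*((⅕)*(-⅛)) = 27*(-1/40) = -27/40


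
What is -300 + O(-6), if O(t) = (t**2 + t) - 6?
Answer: -276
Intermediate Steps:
O(t) = -6 + t + t**2 (O(t) = (t + t**2) - 6 = -6 + t + t**2)
-300 + O(-6) = -300 + (-6 - 6 + (-6)**2) = -300 + (-6 - 6 + 36) = -300 + 24 = -276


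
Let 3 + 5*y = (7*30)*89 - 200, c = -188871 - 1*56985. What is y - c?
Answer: 1247767/5 ≈ 2.4955e+5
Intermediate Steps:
c = -245856 (c = -188871 - 56985 = -245856)
y = 18487/5 (y = -⅗ + ((7*30)*89 - 200)/5 = -⅗ + (210*89 - 200)/5 = -⅗ + (18690 - 200)/5 = -⅗ + (⅕)*18490 = -⅗ + 3698 = 18487/5 ≈ 3697.4)
y - c = 18487/5 - 1*(-245856) = 18487/5 + 245856 = 1247767/5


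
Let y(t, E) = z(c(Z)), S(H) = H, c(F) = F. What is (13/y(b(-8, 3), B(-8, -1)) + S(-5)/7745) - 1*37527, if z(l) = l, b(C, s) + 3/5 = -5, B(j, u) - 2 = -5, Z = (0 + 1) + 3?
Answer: -232497159/6196 ≈ -37524.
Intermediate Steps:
Z = 4 (Z = 1 + 3 = 4)
B(j, u) = -3 (B(j, u) = 2 - 5 = -3)
b(C, s) = -28/5 (b(C, s) = -3/5 - 5 = -28/5)
y(t, E) = 4
(13/y(b(-8, 3), B(-8, -1)) + S(-5)/7745) - 1*37527 = (13/4 - 5/7745) - 1*37527 = (13*(1/4) - 5*1/7745) - 37527 = (13/4 - 1/1549) - 37527 = 20133/6196 - 37527 = -232497159/6196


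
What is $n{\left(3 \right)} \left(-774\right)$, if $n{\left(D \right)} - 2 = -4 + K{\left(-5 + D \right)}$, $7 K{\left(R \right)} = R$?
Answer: $\frac{12384}{7} \approx 1769.1$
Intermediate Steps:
$K{\left(R \right)} = \frac{R}{7}$
$n{\left(D \right)} = - \frac{19}{7} + \frac{D}{7}$ ($n{\left(D \right)} = 2 + \left(-4 + \frac{-5 + D}{7}\right) = 2 + \left(-4 + \left(- \frac{5}{7} + \frac{D}{7}\right)\right) = 2 + \left(- \frac{33}{7} + \frac{D}{7}\right) = - \frac{19}{7} + \frac{D}{7}$)
$n{\left(3 \right)} \left(-774\right) = \left(- \frac{19}{7} + \frac{1}{7} \cdot 3\right) \left(-774\right) = \left(- \frac{19}{7} + \frac{3}{7}\right) \left(-774\right) = \left(- \frac{16}{7}\right) \left(-774\right) = \frac{12384}{7}$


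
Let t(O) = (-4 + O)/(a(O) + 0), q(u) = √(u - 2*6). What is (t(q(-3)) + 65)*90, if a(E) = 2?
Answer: 5670 + 45*I*√15 ≈ 5670.0 + 174.28*I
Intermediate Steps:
q(u) = √(-12 + u) (q(u) = √(u - 12) = √(-12 + u))
t(O) = -2 + O/2 (t(O) = (-4 + O)/(2 + 0) = (-4 + O)/2 = (-4 + O)*(½) = -2 + O/2)
(t(q(-3)) + 65)*90 = ((-2 + √(-12 - 3)/2) + 65)*90 = ((-2 + √(-15)/2) + 65)*90 = ((-2 + (I*√15)/2) + 65)*90 = ((-2 + I*√15/2) + 65)*90 = (63 + I*√15/2)*90 = 5670 + 45*I*√15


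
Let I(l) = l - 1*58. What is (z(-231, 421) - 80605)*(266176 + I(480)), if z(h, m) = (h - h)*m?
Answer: -21489131790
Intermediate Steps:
z(h, m) = 0 (z(h, m) = 0*m = 0)
I(l) = -58 + l (I(l) = l - 58 = -58 + l)
(z(-231, 421) - 80605)*(266176 + I(480)) = (0 - 80605)*(266176 + (-58 + 480)) = -80605*(266176 + 422) = -80605*266598 = -21489131790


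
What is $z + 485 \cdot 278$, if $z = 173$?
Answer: $135003$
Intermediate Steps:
$z + 485 \cdot 278 = 173 + 485 \cdot 278 = 173 + 134830 = 135003$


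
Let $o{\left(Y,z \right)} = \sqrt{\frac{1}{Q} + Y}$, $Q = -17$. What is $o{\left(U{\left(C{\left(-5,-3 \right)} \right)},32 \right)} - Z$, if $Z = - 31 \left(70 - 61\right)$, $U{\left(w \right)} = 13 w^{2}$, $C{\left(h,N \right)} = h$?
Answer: $279 + \frac{2 \sqrt{23477}}{17} \approx 297.03$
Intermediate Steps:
$Z = -279$ ($Z = \left(-31\right) 9 = -279$)
$o{\left(Y,z \right)} = \sqrt{- \frac{1}{17} + Y}$ ($o{\left(Y,z \right)} = \sqrt{\frac{1}{-17} + Y} = \sqrt{- \frac{1}{17} + Y}$)
$o{\left(U{\left(C{\left(-5,-3 \right)} \right)},32 \right)} - Z = \frac{\sqrt{-17 + 289 \cdot 13 \left(-5\right)^{2}}}{17} - -279 = \frac{\sqrt{-17 + 289 \cdot 13 \cdot 25}}{17} + 279 = \frac{\sqrt{-17 + 289 \cdot 325}}{17} + 279 = \frac{\sqrt{-17 + 93925}}{17} + 279 = \frac{\sqrt{93908}}{17} + 279 = \frac{2 \sqrt{23477}}{17} + 279 = 279 + \frac{2 \sqrt{23477}}{17}$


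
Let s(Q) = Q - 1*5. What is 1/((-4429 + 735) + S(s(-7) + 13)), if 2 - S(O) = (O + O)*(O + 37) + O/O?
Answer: -1/3769 ≈ -0.00026532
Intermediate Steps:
s(Q) = -5 + Q (s(Q) = Q - 5 = -5 + Q)
S(O) = 1 - 2*O*(37 + O) (S(O) = 2 - ((O + O)*(O + 37) + O/O) = 2 - ((2*O)*(37 + O) + 1) = 2 - (2*O*(37 + O) + 1) = 2 - (1 + 2*O*(37 + O)) = 2 + (-1 - 2*O*(37 + O)) = 1 - 2*O*(37 + O))
1/((-4429 + 735) + S(s(-7) + 13)) = 1/((-4429 + 735) + (1 - 74*((-5 - 7) + 13) - 2*((-5 - 7) + 13)²)) = 1/(-3694 + (1 - 74*(-12 + 13) - 2*(-12 + 13)²)) = 1/(-3694 + (1 - 74*1 - 2*1²)) = 1/(-3694 + (1 - 74 - 2*1)) = 1/(-3694 + (1 - 74 - 2)) = 1/(-3694 - 75) = 1/(-3769) = -1/3769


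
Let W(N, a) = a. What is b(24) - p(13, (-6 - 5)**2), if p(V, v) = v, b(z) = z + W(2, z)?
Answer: -73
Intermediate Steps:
b(z) = 2*z (b(z) = z + z = 2*z)
b(24) - p(13, (-6 - 5)**2) = 2*24 - (-6 - 5)**2 = 48 - 1*(-11)**2 = 48 - 1*121 = 48 - 121 = -73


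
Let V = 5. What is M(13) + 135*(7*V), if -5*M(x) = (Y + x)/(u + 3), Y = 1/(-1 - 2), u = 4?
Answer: 496087/105 ≈ 4724.6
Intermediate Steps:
Y = -1/3 (Y = 1/(-3) = -1/3 ≈ -0.33333)
M(x) = 1/105 - x/35 (M(x) = -(-1/3 + x)/(5*(4 + 3)) = -(-1/3 + x)/(5*7) = -(-1/21 + x/7)/5 = 1/105 - x/35)
M(13) + 135*(7*V) = (1/105 - 1/35*13) + 135*(7*5) = (1/105 - 13/35) + 135*35 = -38/105 + 4725 = 496087/105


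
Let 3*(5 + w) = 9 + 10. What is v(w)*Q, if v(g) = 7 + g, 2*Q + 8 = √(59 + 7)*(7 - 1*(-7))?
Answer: -100/3 + 175*√66/3 ≈ 440.57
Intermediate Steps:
w = 4/3 (w = -5 + (9 + 10)/3 = -5 + (⅓)*19 = -5 + 19/3 = 4/3 ≈ 1.3333)
Q = -4 + 7*√66 (Q = -4 + (√(59 + 7)*(7 - 1*(-7)))/2 = -4 + (√66*(7 + 7))/2 = -4 + (√66*14)/2 = -4 + (14*√66)/2 = -4 + 7*√66 ≈ 52.868)
v(w)*Q = (7 + 4/3)*(-4 + 7*√66) = 25*(-4 + 7*√66)/3 = -100/3 + 175*√66/3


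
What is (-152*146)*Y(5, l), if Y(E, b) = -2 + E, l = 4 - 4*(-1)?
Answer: -66576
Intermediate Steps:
l = 8 (l = 4 + 4 = 8)
(-152*146)*Y(5, l) = (-152*146)*(-2 + 5) = -22192*3 = -66576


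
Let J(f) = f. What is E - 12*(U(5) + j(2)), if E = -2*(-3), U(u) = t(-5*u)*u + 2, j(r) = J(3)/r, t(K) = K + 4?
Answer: 1224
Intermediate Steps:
t(K) = 4 + K
j(r) = 3/r
U(u) = 2 + u*(4 - 5*u) (U(u) = (4 - 5*u)*u + 2 = u*(4 - 5*u) + 2 = 2 + u*(4 - 5*u))
E = 6
E - 12*(U(5) + j(2)) = 6 - 12*((2 - 1*5*(-4 + 5*5)) + 3/2) = 6 - 12*((2 - 1*5*(-4 + 25)) + 3*(1/2)) = 6 - 12*((2 - 1*5*21) + 3/2) = 6 - 12*((2 - 105) + 3/2) = 6 - 12*(-103 + 3/2) = 6 - 12*(-203/2) = 6 + 1218 = 1224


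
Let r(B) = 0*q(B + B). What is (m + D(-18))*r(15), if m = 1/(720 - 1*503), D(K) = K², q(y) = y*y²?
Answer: 0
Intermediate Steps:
q(y) = y³
m = 1/217 (m = 1/(720 - 503) = 1/217 ≈ 0.0046083)
r(B) = 0 (r(B) = 0*(B + B)³ = 0*(2*B)³ = 0*(8*B³) = 0)
(m + D(-18))*r(15) = (1/217 + (-18)²)*0 = (1/217 + 324)*0 = (70309/217)*0 = 0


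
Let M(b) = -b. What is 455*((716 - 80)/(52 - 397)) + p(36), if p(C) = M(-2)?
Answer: -19246/23 ≈ -836.78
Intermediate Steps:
p(C) = 2 (p(C) = -1*(-2) = 2)
455*((716 - 80)/(52 - 397)) + p(36) = 455*((716 - 80)/(52 - 397)) + 2 = 455*(636/(-345)) + 2 = 455*(636*(-1/345)) + 2 = 455*(-212/115) + 2 = -19292/23 + 2 = -19246/23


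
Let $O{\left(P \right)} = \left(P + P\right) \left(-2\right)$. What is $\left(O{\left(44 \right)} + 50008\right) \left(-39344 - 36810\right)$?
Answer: $-3794906128$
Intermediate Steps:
$O{\left(P \right)} = - 4 P$ ($O{\left(P \right)} = 2 P \left(-2\right) = - 4 P$)
$\left(O{\left(44 \right)} + 50008\right) \left(-39344 - 36810\right) = \left(\left(-4\right) 44 + 50008\right) \left(-39344 - 36810\right) = \left(-176 + 50008\right) \left(-76154\right) = 49832 \left(-76154\right) = -3794906128$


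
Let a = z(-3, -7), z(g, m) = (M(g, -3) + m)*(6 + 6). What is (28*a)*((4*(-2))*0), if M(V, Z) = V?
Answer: 0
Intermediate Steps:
z(g, m) = 12*g + 12*m (z(g, m) = (g + m)*(6 + 6) = (g + m)*12 = 12*g + 12*m)
a = -120 (a = 12*(-3) + 12*(-7) = -36 - 84 = -120)
(28*a)*((4*(-2))*0) = (28*(-120))*((4*(-2))*0) = -(-26880)*0 = -3360*0 = 0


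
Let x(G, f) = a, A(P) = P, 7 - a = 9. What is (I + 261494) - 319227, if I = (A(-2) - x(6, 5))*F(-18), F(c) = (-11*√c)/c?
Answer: -57733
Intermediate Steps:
a = -2 (a = 7 - 1*9 = 7 - 9 = -2)
F(c) = -11/√c
x(G, f) = -2
I = 0 (I = (-2 - 1*(-2))*(-(-11)*I*√2/6) = (-2 + 2)*(-(-11)*I*√2/6) = 0*(11*I*√2/6) = 0)
(I + 261494) - 319227 = (0 + 261494) - 319227 = 261494 - 319227 = -57733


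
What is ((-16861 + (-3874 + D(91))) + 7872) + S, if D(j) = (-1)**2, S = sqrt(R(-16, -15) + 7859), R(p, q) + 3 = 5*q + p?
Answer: -12862 + sqrt(7765) ≈ -12774.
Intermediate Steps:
R(p, q) = -3 + p + 5*q (R(p, q) = -3 + (5*q + p) = -3 + (p + 5*q) = -3 + p + 5*q)
S = sqrt(7765) (S = sqrt((-3 - 16 + 5*(-15)) + 7859) = sqrt((-3 - 16 - 75) + 7859) = sqrt(-94 + 7859) = sqrt(7765) ≈ 88.119)
D(j) = 1
((-16861 + (-3874 + D(91))) + 7872) + S = ((-16861 + (-3874 + 1)) + 7872) + sqrt(7765) = ((-16861 - 3873) + 7872) + sqrt(7765) = (-20734 + 7872) + sqrt(7765) = -12862 + sqrt(7765)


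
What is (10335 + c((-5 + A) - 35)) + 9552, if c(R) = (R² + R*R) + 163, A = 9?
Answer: 21972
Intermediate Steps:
c(R) = 163 + 2*R² (c(R) = (R² + R²) + 163 = 2*R² + 163 = 163 + 2*R²)
(10335 + c((-5 + A) - 35)) + 9552 = (10335 + (163 + 2*((-5 + 9) - 35)²)) + 9552 = (10335 + (163 + 2*(4 - 35)²)) + 9552 = (10335 + (163 + 2*(-31)²)) + 9552 = (10335 + (163 + 2*961)) + 9552 = (10335 + (163 + 1922)) + 9552 = (10335 + 2085) + 9552 = 12420 + 9552 = 21972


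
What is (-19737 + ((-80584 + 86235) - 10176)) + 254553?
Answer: 230291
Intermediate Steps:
(-19737 + ((-80584 + 86235) - 10176)) + 254553 = (-19737 + (5651 - 10176)) + 254553 = (-19737 - 4525) + 254553 = -24262 + 254553 = 230291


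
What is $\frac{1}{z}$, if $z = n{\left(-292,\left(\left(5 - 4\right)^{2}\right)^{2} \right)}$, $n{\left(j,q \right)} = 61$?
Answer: $\frac{1}{61} \approx 0.016393$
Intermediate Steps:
$z = 61$
$\frac{1}{z} = \frac{1}{61}$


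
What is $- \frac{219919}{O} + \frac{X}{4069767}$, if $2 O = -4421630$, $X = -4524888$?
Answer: $- \frac{3036223724949}{2999167310035} \approx -1.0124$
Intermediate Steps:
$O = -2210815$ ($O = \frac{1}{2} \left(-4421630\right) = -2210815$)
$- \frac{219919}{O} + \frac{X}{4069767} = - \frac{219919}{-2210815} - \frac{4524888}{4069767} = \left(-219919\right) \left(- \frac{1}{2210815}\right) - \frac{1508296}{1356589} = \frac{219919}{2210815} - \frac{1508296}{1356589} = - \frac{3036223724949}{2999167310035}$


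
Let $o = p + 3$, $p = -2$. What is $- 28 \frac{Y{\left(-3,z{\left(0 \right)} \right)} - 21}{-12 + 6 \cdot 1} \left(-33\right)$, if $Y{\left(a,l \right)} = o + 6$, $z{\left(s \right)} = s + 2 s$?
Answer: $2156$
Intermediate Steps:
$o = 1$ ($o = -2 + 3 = 1$)
$z{\left(s \right)} = 3 s$
$Y{\left(a,l \right)} = 7$ ($Y{\left(a,l \right)} = 1 + 6 = 7$)
$- 28 \frac{Y{\left(-3,z{\left(0 \right)} \right)} - 21}{-12 + 6 \cdot 1} \left(-33\right) = - 28 \frac{7 - 21}{-12 + 6 \cdot 1} \left(-33\right) = - 28 \left(- \frac{14}{-12 + 6}\right) \left(-33\right) = - 28 \left(- \frac{14}{-6}\right) \left(-33\right) = - 28 \left(\left(-14\right) \left(- \frac{1}{6}\right)\right) \left(-33\right) = \left(-28\right) \frac{7}{3} \left(-33\right) = \left(- \frac{196}{3}\right) \left(-33\right) = 2156$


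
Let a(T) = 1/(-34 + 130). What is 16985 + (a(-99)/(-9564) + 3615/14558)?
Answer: 113515304977361/6683170176 ≈ 16985.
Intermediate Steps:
a(T) = 1/96
16985 + (a(-99)/(-9564) + 3615/14558) = 16985 + ((1/96)/(-9564) + 3615/14558) = 16985 + ((1/96)*(-1/9564) + 3615*(1/14558)) = 16985 + (-1/918144 + 3615/14558) = 16985 + 1659538001/6683170176 = 113515304977361/6683170176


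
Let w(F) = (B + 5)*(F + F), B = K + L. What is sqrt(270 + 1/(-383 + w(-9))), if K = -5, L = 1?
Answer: sqrt(43415869)/401 ≈ 16.432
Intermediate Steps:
B = -4 (B = -5 + 1 = -4)
w(F) = 2*F (w(F) = (-4 + 5)*(F + F) = 1*(2*F) = 2*F)
sqrt(270 + 1/(-383 + w(-9))) = sqrt(270 + 1/(-383 + 2*(-9))) = sqrt(270 + 1/(-383 - 18)) = sqrt(270 + 1/(-401)) = sqrt(270 - 1/401) = sqrt(108269/401) = sqrt(43415869)/401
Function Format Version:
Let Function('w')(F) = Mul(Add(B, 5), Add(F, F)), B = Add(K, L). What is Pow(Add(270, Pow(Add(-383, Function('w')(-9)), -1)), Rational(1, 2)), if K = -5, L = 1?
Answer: Mul(Rational(1, 401), Pow(43415869, Rational(1, 2))) ≈ 16.432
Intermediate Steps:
B = -4 (B = Add(-5, 1) = -4)
Function('w')(F) = Mul(2, F) (Function('w')(F) = Mul(Add(-4, 5), Add(F, F)) = Mul(1, Mul(2, F)) = Mul(2, F))
Pow(Add(270, Pow(Add(-383, Function('w')(-9)), -1)), Rational(1, 2)) = Pow(Add(270, Pow(Add(-383, Mul(2, -9)), -1)), Rational(1, 2)) = Pow(Add(270, Pow(Add(-383, -18), -1)), Rational(1, 2)) = Pow(Add(270, Pow(-401, -1)), Rational(1, 2)) = Pow(Add(270, Rational(-1, 401)), Rational(1, 2)) = Pow(Rational(108269, 401), Rational(1, 2)) = Mul(Rational(1, 401), Pow(43415869, Rational(1, 2)))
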